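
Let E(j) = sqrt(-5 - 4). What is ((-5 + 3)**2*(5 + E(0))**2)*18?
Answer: 1152 + 2160*I ≈ 1152.0 + 2160.0*I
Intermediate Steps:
E(j) = 3*I (E(j) = sqrt(-9) = 3*I)
((-5 + 3)**2*(5 + E(0))**2)*18 = ((-5 + 3)**2*(5 + 3*I)**2)*18 = ((-2)**2*(5 + 3*I)**2)*18 = (4*(5 + 3*I)**2)*18 = 72*(5 + 3*I)**2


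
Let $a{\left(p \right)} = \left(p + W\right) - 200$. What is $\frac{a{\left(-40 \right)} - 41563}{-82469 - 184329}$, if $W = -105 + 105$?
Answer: $\frac{2459}{15694} \approx 0.15668$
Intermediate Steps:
$W = 0$
$a{\left(p \right)} = -200 + p$ ($a{\left(p \right)} = \left(p + 0\right) - 200 = p - 200 = -200 + p$)
$\frac{a{\left(-40 \right)} - 41563}{-82469 - 184329} = \frac{\left(-200 - 40\right) - 41563}{-82469 - 184329} = \frac{-240 - 41563}{-266798} = \left(-41803\right) \left(- \frac{1}{266798}\right) = \frac{2459}{15694}$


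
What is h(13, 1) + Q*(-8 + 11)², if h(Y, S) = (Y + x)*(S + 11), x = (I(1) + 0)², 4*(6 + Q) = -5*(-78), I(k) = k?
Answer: 1983/2 ≈ 991.50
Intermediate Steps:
Q = 183/2 (Q = -6 + (-5*(-78))/4 = -6 + (¼)*390 = -6 + 195/2 = 183/2 ≈ 91.500)
x = 1 (x = (1 + 0)² = 1² = 1)
h(Y, S) = (1 + Y)*(11 + S) (h(Y, S) = (Y + 1)*(S + 11) = (1 + Y)*(11 + S))
h(13, 1) + Q*(-8 + 11)² = (11 + 1 + 11*13 + 1*13) + 183*(-8 + 11)²/2 = (11 + 1 + 143 + 13) + (183/2)*3² = 168 + (183/2)*9 = 168 + 1647/2 = 1983/2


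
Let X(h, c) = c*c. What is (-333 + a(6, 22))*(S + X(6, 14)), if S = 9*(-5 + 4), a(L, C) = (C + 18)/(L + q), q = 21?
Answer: -1673837/27 ≈ -61994.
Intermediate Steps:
X(h, c) = c²
a(L, C) = (18 + C)/(21 + L) (a(L, C) = (C + 18)/(L + 21) = (18 + C)/(21 + L))
S = -9 (S = 9*(-1) = -9)
(-333 + a(6, 22))*(S + X(6, 14)) = (-333 + (18 + 22)/(21 + 6))*(-9 + 14²) = (-333 + 40/27)*(-9 + 196) = (-333 + (1/27)*40)*187 = (-333 + 40/27)*187 = -8951/27*187 = -1673837/27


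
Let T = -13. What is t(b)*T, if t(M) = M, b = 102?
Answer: -1326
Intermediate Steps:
t(b)*T = 102*(-13) = -1326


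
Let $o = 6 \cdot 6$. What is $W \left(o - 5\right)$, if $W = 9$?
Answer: $279$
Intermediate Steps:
$o = 36$
$W \left(o - 5\right) = 9 \left(36 - 5\right) = 9 \cdot 31 = 279$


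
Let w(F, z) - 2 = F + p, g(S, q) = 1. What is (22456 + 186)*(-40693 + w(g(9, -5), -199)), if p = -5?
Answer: -921416190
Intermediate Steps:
w(F, z) = -3 + F (w(F, z) = 2 + (F - 5) = 2 + (-5 + F) = -3 + F)
(22456 + 186)*(-40693 + w(g(9, -5), -199)) = (22456 + 186)*(-40693 + (-3 + 1)) = 22642*(-40693 - 2) = 22642*(-40695) = -921416190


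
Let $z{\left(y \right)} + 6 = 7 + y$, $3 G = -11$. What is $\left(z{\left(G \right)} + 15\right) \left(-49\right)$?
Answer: $- \frac{1813}{3} \approx -604.33$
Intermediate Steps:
$G = - \frac{11}{3}$ ($G = \frac{1}{3} \left(-11\right) = - \frac{11}{3} \approx -3.6667$)
$z{\left(y \right)} = 1 + y$ ($z{\left(y \right)} = -6 + \left(7 + y\right) = 1 + y$)
$\left(z{\left(G \right)} + 15\right) \left(-49\right) = \left(\left(1 - \frac{11}{3}\right) + 15\right) \left(-49\right) = \left(- \frac{8}{3} + 15\right) \left(-49\right) = \frac{37}{3} \left(-49\right) = - \frac{1813}{3}$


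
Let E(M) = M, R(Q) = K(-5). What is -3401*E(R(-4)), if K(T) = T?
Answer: 17005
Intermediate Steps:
R(Q) = -5
-3401*E(R(-4)) = -3401*(-5) = 17005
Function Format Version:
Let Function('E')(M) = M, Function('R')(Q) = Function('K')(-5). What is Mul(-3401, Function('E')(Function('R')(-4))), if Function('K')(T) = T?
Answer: 17005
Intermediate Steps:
Function('R')(Q) = -5
Mul(-3401, Function('E')(Function('R')(-4))) = Mul(-3401, -5) = 17005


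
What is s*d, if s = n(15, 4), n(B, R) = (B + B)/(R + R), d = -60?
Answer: -225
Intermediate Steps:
n(B, R) = B/R (n(B, R) = (2*B)/((2*R)) = (2*B)*(1/(2*R)) = B/R)
s = 15/4 ≈ 3.7500
s*d = (15/4)*(-60) = -225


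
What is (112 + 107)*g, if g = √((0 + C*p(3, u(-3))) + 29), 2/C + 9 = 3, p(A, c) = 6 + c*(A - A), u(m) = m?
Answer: 657*√3 ≈ 1138.0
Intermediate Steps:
p(A, c) = 6 (p(A, c) = 6 + c*0 = 6 + 0 = 6)
C = -⅓ (C = 2/(-9 + 3) = 2/(-6) = 2*(-⅙) = -⅓ ≈ -0.33333)
g = 3*√3 (g = √((0 - ⅓*6) + 29) = √((0 - 2) + 29) = √(-2 + 29) = √27 = 3*√3 ≈ 5.1962)
(112 + 107)*g = (112 + 107)*(3*√3) = 219*(3*√3) = 657*√3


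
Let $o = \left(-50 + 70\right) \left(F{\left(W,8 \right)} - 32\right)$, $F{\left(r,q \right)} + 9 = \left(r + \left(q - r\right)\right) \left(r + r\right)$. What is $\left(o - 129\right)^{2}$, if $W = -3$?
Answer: $3644281$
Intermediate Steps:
$F{\left(r,q \right)} = -9 + 2 q r$ ($F{\left(r,q \right)} = -9 + \left(r + \left(q - r\right)\right) \left(r + r\right) = -9 + q 2 r = -9 + 2 q r$)
$o = -1780$ ($o = \left(-50 + 70\right) \left(\left(-9 + 2 \cdot 8 \left(-3\right)\right) - 32\right) = 20 \left(\left(-9 - 48\right) - 32\right) = 20 \left(-57 - 32\right) = 20 \left(-89\right) = -1780$)
$\left(o - 129\right)^{2} = \left(-1780 - 129\right)^{2} = \left(-1909\right)^{2} = 3644281$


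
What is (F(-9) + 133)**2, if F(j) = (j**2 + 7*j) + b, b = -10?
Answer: 19881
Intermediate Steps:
F(j) = -10 + j**2 + 7*j (F(j) = (j**2 + 7*j) - 10 = -10 + j**2 + 7*j)
(F(-9) + 133)**2 = ((-10 + (-9)**2 + 7*(-9)) + 133)**2 = ((-10 + 81 - 63) + 133)**2 = (8 + 133)**2 = 141**2 = 19881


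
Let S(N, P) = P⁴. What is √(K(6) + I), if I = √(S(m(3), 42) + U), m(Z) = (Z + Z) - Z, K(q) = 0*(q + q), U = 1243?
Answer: 3112939^(¼) ≈ 42.004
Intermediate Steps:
K(q) = 0 (K(q) = 0*(2*q) = 0)
m(Z) = Z (m(Z) = 2*Z - Z = Z)
I = √3112939 (I = √(42⁴ + 1243) = √(3111696 + 1243) = √3112939 ≈ 1764.4)
√(K(6) + I) = √(0 + √3112939) = √(√3112939) = 3112939^(¼)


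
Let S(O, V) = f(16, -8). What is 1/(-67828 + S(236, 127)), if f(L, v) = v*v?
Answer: -1/67764 ≈ -1.4757e-5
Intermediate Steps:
f(L, v) = v**2
S(O, V) = 64 (S(O, V) = (-8)**2 = 64)
1/(-67828 + S(236, 127)) = 1/(-67828 + 64) = 1/(-67764) = -1/67764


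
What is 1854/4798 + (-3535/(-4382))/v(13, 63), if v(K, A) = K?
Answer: 8755421/19523062 ≈ 0.44847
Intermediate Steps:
1854/4798 + (-3535/(-4382))/v(13, 63) = 1854/4798 - 3535/(-4382)/13 = 1854*(1/4798) - 3535*(-1/4382)*(1/13) = 927/2399 + (505/626)*(1/13) = 927/2399 + 505/8138 = 8755421/19523062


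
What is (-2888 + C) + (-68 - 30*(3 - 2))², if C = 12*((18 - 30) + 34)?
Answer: 6980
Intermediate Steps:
C = 264 (C = 12*(-12 + 34) = 12*22 = 264)
(-2888 + C) + (-68 - 30*(3 - 2))² = (-2888 + 264) + (-68 - 30*(3 - 2))² = -2624 + (-68 - 30*1)² = -2624 + (-68 - 30)² = -2624 + (-98)² = -2624 + 9604 = 6980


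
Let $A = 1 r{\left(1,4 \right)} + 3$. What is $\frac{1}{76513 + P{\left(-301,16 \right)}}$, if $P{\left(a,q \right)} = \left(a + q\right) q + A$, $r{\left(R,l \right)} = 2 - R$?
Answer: $\frac{1}{71957} \approx 1.3897 \cdot 10^{-5}$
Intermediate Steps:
$A = 4$ ($A = 1 \left(2 - 1\right) + 3 = 1 \cdot 1 + 3 = 1 + 3 = 4$)
$P{\left(a,q \right)} = 4 + q \left(a + q\right)$ ($P{\left(a,q \right)} = \left(a + q\right) q + 4 = q \left(a + q\right) + 4 = 4 + q \left(a + q\right)$)
$\frac{1}{76513 + P{\left(-301,16 \right)}} = \frac{1}{76513 + \left(4 + 16^{2} - 4816\right)} = \frac{1}{76513 + \left(4 + 256 - 4816\right)} = \frac{1}{76513 - 4556} = \frac{1}{71957}$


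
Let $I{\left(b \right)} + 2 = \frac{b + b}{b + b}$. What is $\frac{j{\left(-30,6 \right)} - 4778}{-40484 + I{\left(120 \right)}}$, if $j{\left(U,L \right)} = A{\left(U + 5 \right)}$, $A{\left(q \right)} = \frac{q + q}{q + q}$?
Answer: $\frac{4777}{40485} \approx 0.11799$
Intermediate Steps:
$A{\left(q \right)} = 1$ ($A{\left(q \right)} = \frac{2 q}{2 q} = 2 q \frac{1}{2 q} = 1$)
$j{\left(U,L \right)} = 1$
$I{\left(b \right)} = -1$ ($I{\left(b \right)} = -2 + \frac{b + b}{b + b} = -2 + \frac{2 b}{2 b} = -2 + 2 b \frac{1}{2 b} = -2 + 1 = -1$)
$\frac{j{\left(-30,6 \right)} - 4778}{-40484 + I{\left(120 \right)}} = \frac{1 - 4778}{-40484 - 1} = - \frac{4777}{-40485} = \left(-4777\right) \left(- \frac{1}{40485}\right) = \frac{4777}{40485}$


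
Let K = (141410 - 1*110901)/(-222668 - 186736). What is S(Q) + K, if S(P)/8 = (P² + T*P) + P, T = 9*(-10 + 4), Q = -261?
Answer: 268418332819/409404 ≈ 6.5563e+5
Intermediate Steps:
T = -54 (T = 9*(-6) = -54)
K = -30509/409404 (K = (141410 - 110901)/(-409404) = 30509*(-1/409404) = -30509/409404 ≈ -0.074520)
S(P) = -424*P + 8*P² (S(P) = 8*((P² - 54*P) + P) = 8*(P² - 53*P) = -424*P + 8*P²)
S(Q) + K = 8*(-261)*(-53 - 261) - 30509/409404 = 8*(-261)*(-314) - 30509/409404 = 655632 - 30509/409404 = 268418332819/409404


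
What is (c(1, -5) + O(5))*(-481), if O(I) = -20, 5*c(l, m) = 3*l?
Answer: 46657/5 ≈ 9331.4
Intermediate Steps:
c(l, m) = 3*l/5 (c(l, m) = (3*l)/5 = 3*l/5)
(c(1, -5) + O(5))*(-481) = ((3/5)*1 - 20)*(-481) = (3/5 - 20)*(-481) = -97/5*(-481) = 46657/5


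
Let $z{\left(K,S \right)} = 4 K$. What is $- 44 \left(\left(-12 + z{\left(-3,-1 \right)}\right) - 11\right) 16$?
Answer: $24640$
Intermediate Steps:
$- 44 \left(\left(-12 + z{\left(-3,-1 \right)}\right) - 11\right) 16 = - 44 \left(\left(-12 + 4 \left(-3\right)\right) - 11\right) 16 = - 44 \left(\left(-12 - 12\right) - 11\right) 16 = - 44 \left(-24 - 11\right) 16 = \left(-44\right) \left(-35\right) 16 = 1540 \cdot 16 = 24640$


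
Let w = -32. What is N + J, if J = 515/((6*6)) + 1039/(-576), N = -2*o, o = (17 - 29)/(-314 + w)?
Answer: 1238861/99648 ≈ 12.432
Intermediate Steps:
o = 6/173 (o = (17 - 29)/(-314 - 32) = -12/(-346) = -12*(-1/346) = 6/173 ≈ 0.034682)
N = -12/173 (N = -2*6/173 = -12/173 ≈ -0.069364)
J = 7201/576 (J = 515/36 + 1039*(-1/576) = 515*(1/36) - 1039/576 = 515/36 - 1039/576 = 7201/576 ≈ 12.502)
N + J = -12/173 + 7201/576 = 1238861/99648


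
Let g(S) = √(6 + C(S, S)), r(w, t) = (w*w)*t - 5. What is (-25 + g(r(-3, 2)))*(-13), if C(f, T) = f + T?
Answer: 325 - 52*√2 ≈ 251.46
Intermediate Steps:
r(w, t) = -5 + t*w² (r(w, t) = w²*t - 5 = t*w² - 5 = -5 + t*w²)
C(f, T) = T + f
g(S) = √(6 + 2*S) (g(S) = √(6 + (S + S)) = √(6 + 2*S))
(-25 + g(r(-3, 2)))*(-13) = (-25 + √(6 + 2*(-5 + 2*(-3)²)))*(-13) = (-25 + √(6 + 2*(-5 + 2*9)))*(-13) = (-25 + √(6 + 2*(-5 + 18)))*(-13) = (-25 + √(6 + 2*13))*(-13) = (-25 + √(6 + 26))*(-13) = (-25 + √32)*(-13) = (-25 + 4*√2)*(-13) = 325 - 52*√2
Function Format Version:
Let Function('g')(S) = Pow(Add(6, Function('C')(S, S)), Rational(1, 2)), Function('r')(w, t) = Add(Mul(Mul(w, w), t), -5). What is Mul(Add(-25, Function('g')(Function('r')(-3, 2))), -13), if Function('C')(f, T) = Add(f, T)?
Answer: Add(325, Mul(-52, Pow(2, Rational(1, 2)))) ≈ 251.46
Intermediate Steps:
Function('r')(w, t) = Add(-5, Mul(t, Pow(w, 2))) (Function('r')(w, t) = Add(Mul(Pow(w, 2), t), -5) = Add(Mul(t, Pow(w, 2)), -5) = Add(-5, Mul(t, Pow(w, 2))))
Function('C')(f, T) = Add(T, f)
Function('g')(S) = Pow(Add(6, Mul(2, S)), Rational(1, 2)) (Function('g')(S) = Pow(Add(6, Add(S, S)), Rational(1, 2)) = Pow(Add(6, Mul(2, S)), Rational(1, 2)))
Mul(Add(-25, Function('g')(Function('r')(-3, 2))), -13) = Mul(Add(-25, Pow(Add(6, Mul(2, Add(-5, Mul(2, Pow(-3, 2))))), Rational(1, 2))), -13) = Mul(Add(-25, Pow(Add(6, Mul(2, Add(-5, Mul(2, 9)))), Rational(1, 2))), -13) = Mul(Add(-25, Pow(Add(6, Mul(2, Add(-5, 18))), Rational(1, 2))), -13) = Mul(Add(-25, Pow(Add(6, Mul(2, 13)), Rational(1, 2))), -13) = Mul(Add(-25, Pow(Add(6, 26), Rational(1, 2))), -13) = Mul(Add(-25, Pow(32, Rational(1, 2))), -13) = Mul(Add(-25, Mul(4, Pow(2, Rational(1, 2)))), -13) = Add(325, Mul(-52, Pow(2, Rational(1, 2))))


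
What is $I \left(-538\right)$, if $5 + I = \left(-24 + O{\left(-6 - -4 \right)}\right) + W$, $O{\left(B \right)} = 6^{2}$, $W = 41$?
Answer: $-25824$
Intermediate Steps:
$O{\left(B \right)} = 36$
$I = 48$ ($I = -5 + \left(\left(-24 + 36\right) + 41\right) = -5 + \left(12 + 41\right) = -5 + 53 = 48$)
$I \left(-538\right) = 48 \left(-538\right) = -25824$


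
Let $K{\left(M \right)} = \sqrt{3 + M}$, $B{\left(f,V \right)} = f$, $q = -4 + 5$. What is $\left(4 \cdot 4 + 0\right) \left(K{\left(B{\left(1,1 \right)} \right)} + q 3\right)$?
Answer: $80$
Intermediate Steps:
$q = 1$
$\left(4 \cdot 4 + 0\right) \left(K{\left(B{\left(1,1 \right)} \right)} + q 3\right) = \left(4 \cdot 4 + 0\right) \left(\sqrt{3 + 1} + 1 \cdot 3\right) = \left(16 + 0\right) \left(\sqrt{4} + 3\right) = 16 \left(2 + 3\right) = 16 \cdot 5 = 80$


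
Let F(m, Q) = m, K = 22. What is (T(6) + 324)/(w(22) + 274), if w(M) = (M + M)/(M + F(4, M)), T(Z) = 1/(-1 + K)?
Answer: 88465/75264 ≈ 1.1754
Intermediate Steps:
T(Z) = 1/21 (T(Z) = 1/(-1 + 22) = 1/21)
w(M) = 2*M/(4 + M) (w(M) = (M + M)/(M + 4) = (2*M)/(4 + M) = 2*M/(4 + M))
(T(6) + 324)/(w(22) + 274) = (1/21 + 324)/(2*22/(4 + 22) + 274) = 6805/(21*(2*22/26 + 274)) = 6805/(21*(2*22*(1/26) + 274)) = 6805/(21*(22/13 + 274)) = 6805/(21*(3584/13)) = (6805/21)*(13/3584) = 88465/75264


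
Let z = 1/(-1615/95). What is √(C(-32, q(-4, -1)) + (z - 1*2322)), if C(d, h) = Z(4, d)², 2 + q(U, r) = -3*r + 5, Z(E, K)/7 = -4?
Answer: I*√444499/17 ≈ 39.218*I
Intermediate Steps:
Z(E, K) = -28 (Z(E, K) = 7*(-4) = -28)
q(U, r) = 3 - 3*r (q(U, r) = -2 + (-3*r + 5) = -2 + (5 - 3*r) = 3 - 3*r)
C(d, h) = 784 (C(d, h) = (-28)² = 784)
z = -1/17 (z = 1/(-1615*1/95) = 1/(-17) = -1/17 ≈ -0.058824)
√(C(-32, q(-4, -1)) + (z - 1*2322)) = √(784 + (-1/17 - 1*2322)) = √(784 + (-1/17 - 2322)) = √(784 - 39475/17) = √(-26147/17) = I*√444499/17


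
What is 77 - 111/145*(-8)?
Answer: 12053/145 ≈ 83.124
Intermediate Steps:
77 - 111/145*(-8) = 77 + 888/145 = 12053/145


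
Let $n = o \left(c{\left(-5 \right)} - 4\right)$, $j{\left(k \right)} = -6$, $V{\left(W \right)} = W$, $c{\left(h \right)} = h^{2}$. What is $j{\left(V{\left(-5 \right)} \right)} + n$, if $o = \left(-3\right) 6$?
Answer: $-384$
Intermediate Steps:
$o = -18$
$n = -378$ ($n = - 18 \left(\left(-5\right)^{2} - 4\right) = - 18 \left(25 - 4\right) = \left(-18\right) 21 = -378$)
$j{\left(V{\left(-5 \right)} \right)} + n = -6 - 378 = -384$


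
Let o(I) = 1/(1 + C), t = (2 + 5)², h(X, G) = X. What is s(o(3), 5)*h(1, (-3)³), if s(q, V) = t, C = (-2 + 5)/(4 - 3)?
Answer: 49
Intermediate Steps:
C = 3 (C = 3/1 = 3*1 = 3)
t = 49 (t = 7² = 49)
o(I) = ¼ (o(I) = 1/(1 + 3) = 1/4 = ¼)
s(q, V) = 49
s(o(3), 5)*h(1, (-3)³) = 49*1 = 49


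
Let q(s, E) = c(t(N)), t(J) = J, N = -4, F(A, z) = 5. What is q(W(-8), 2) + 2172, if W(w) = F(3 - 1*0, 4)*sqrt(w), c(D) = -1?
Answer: 2171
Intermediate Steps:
W(w) = 5*sqrt(w)
q(s, E) = -1
q(W(-8), 2) + 2172 = -1 + 2172 = 2171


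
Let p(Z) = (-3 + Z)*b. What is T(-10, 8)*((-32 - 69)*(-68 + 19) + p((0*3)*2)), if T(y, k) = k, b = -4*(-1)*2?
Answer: 39400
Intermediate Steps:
b = 8 (b = 4*2 = 8)
p(Z) = -24 + 8*Z (p(Z) = (-3 + Z)*8 = -24 + 8*Z)
T(-10, 8)*((-32 - 69)*(-68 + 19) + p((0*3)*2)) = 8*((-32 - 69)*(-68 + 19) + (-24 + 8*((0*3)*2))) = 8*(-101*(-49) + (-24 + 8*(0*2))) = 8*(4949 + (-24 + 8*0)) = 8*(4949 + (-24 + 0)) = 8*(4949 - 24) = 8*4925 = 39400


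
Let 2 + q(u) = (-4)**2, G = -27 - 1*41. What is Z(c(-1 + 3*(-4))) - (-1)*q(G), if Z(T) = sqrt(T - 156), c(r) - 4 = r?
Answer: 14 + I*sqrt(165) ≈ 14.0 + 12.845*I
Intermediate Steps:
c(r) = 4 + r
G = -68 (G = -27 - 41 = -68)
Z(T) = sqrt(-156 + T)
q(u) = 14 (q(u) = -2 + (-4)**2 = -2 + 16 = 14)
Z(c(-1 + 3*(-4))) - (-1)*q(G) = sqrt(-156 + (4 + (-1 + 3*(-4)))) - (-1)*14 = sqrt(-156 + (4 + (-1 - 12))) - 1*(-14) = sqrt(-156 + (4 - 13)) + 14 = sqrt(-156 - 9) + 14 = sqrt(-165) + 14 = I*sqrt(165) + 14 = 14 + I*sqrt(165)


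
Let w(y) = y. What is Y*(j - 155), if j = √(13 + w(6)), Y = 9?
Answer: -1395 + 9*√19 ≈ -1355.8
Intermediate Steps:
j = √19 (j = √(13 + 6) = √19 ≈ 4.3589)
Y*(j - 155) = 9*(√19 - 155) = 9*(-155 + √19) = -1395 + 9*√19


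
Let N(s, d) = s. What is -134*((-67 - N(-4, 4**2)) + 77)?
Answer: -1876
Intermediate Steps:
-134*((-67 - N(-4, 4**2)) + 77) = -134*((-67 - 1*(-4)) + 77) = -134*((-67 + 4) + 77) = -134*(-63 + 77) = -134*14 = -1876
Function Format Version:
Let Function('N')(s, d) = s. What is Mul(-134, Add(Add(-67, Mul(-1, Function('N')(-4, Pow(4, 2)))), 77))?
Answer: -1876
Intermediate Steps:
Mul(-134, Add(Add(-67, Mul(-1, Function('N')(-4, Pow(4, 2)))), 77)) = Mul(-134, Add(Add(-67, Mul(-1, -4)), 77)) = Mul(-134, Add(Add(-67, 4), 77)) = Mul(-134, Add(-63, 77)) = Mul(-134, 14) = -1876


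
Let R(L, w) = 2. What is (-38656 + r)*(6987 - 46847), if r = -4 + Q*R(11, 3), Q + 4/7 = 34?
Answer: 10768258720/7 ≈ 1.5383e+9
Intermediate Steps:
Q = 234/7 (Q = -4/7 + 34 = 234/7 ≈ 33.429)
r = 440/7 (r = -4 + (234/7)*2 = -4 + 468/7 = 440/7 ≈ 62.857)
(-38656 + r)*(6987 - 46847) = (-38656 + 440/7)*(6987 - 46847) = -270152/7*(-39860) = 10768258720/7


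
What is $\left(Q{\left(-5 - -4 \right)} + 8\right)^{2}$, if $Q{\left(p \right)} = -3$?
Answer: $25$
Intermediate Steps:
$\left(Q{\left(-5 - -4 \right)} + 8\right)^{2} = \left(-3 + 8\right)^{2} = 5^{2} = 25$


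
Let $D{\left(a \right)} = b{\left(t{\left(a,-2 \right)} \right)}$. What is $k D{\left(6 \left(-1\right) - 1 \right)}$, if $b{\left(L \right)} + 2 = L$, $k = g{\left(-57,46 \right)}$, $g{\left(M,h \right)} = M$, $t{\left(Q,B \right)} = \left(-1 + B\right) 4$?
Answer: $798$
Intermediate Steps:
$t{\left(Q,B \right)} = -4 + 4 B$
$k = -57$
$b{\left(L \right)} = -2 + L$
$D{\left(a \right)} = -14$ ($D{\left(a \right)} = -2 + \left(-4 + 4 \left(-2\right)\right) = -2 - 12 = -14$)
$k D{\left(6 \left(-1\right) - 1 \right)} = \left(-57\right) \left(-14\right) = 798$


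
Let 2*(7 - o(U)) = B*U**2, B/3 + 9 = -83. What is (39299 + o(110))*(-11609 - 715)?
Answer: -21063022344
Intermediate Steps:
B = -276 (B = -27 + 3*(-83) = -27 - 249 = -276)
o(U) = 7 + 138*U**2 (o(U) = 7 - (-138)*U**2 = 7 + 138*U**2)
(39299 + o(110))*(-11609 - 715) = (39299 + (7 + 138*110**2))*(-11609 - 715) = (39299 + (7 + 138*12100))*(-12324) = (39299 + (7 + 1669800))*(-12324) = (39299 + 1669807)*(-12324) = 1709106*(-12324) = -21063022344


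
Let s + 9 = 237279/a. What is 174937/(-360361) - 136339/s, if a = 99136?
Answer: 4870561856547079/236016635145 ≈ 20637.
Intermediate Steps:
s = -654945/99136 (s = -9 + 237279/99136 = -654945/99136 ≈ -6.6065)
174937/(-360361) - 136339/s = 174937/(-360361) - 136339/(-654945/99136) = 174937*(-1/360361) - 136339*(-99136/654945) = -174937/360361 + 13516103104/654945 = 4870561856547079/236016635145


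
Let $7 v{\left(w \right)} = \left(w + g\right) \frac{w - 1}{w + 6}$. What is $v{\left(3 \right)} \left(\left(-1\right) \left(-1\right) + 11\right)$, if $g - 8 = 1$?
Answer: $\frac{32}{7} \approx 4.5714$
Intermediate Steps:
$g = 9$ ($g = 8 + 1 = 9$)
$v{\left(w \right)} = \frac{\left(-1 + w\right) \left(9 + w\right)}{7 \left(6 + w\right)}$ ($v{\left(w \right)} = \frac{\left(w + 9\right) \frac{w - 1}{w + 6}}{7} = \frac{\left(9 + w\right) \frac{-1 + w}{6 + w}}{7} = \frac{\frac{1}{6 + w} \left(-1 + w\right) \left(9 + w\right)}{7} = \frac{\left(-1 + w\right) \left(9 + w\right)}{7 \left(6 + w\right)}$)
$v{\left(3 \right)} \left(\left(-1\right) \left(-1\right) + 11\right) = \frac{-9 + 3^{2} + 8 \cdot 3}{7 \left(6 + 3\right)} \left(\left(-1\right) \left(-1\right) + 11\right) = \frac{-9 + 9 + 24}{7 \cdot 9} \left(1 + 11\right) = \frac{1}{7} \cdot \frac{1}{9} \cdot 24 \cdot 12 = \frac{8}{21} \cdot 12 = \frac{32}{7}$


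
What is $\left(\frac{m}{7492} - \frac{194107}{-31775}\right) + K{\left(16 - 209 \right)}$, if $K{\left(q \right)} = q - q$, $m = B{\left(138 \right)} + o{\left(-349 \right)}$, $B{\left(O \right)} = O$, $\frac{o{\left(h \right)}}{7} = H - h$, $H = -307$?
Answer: $\frac{366994111}{59514575} \approx 6.1665$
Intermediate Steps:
$o{\left(h \right)} = -2149 - 7 h$ ($o{\left(h \right)} = 7 \left(-307 - h\right) = -2149 - 7 h$)
$m = 432$ ($m = 138 - -294 = 138 + \left(-2149 + 2443\right) = 138 + 294 = 432$)
$K{\left(q \right)} = 0$
$\left(\frac{m}{7492} - \frac{194107}{-31775}\right) + K{\left(16 - 209 \right)} = \left(\frac{432}{7492} - \frac{194107}{-31775}\right) + 0 = \left(432 \cdot \frac{1}{7492} - - \frac{194107}{31775}\right) + 0 = \left(\frac{108}{1873} + \frac{194107}{31775}\right) + 0 = \frac{366994111}{59514575} + 0 = \frac{366994111}{59514575}$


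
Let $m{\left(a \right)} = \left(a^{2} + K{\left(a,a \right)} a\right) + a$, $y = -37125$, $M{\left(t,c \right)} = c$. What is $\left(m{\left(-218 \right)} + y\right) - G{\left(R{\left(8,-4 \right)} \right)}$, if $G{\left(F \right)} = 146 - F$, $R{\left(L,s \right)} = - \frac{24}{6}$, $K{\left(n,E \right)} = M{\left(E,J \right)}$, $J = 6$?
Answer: $8723$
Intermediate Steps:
$K{\left(n,E \right)} = 6$
$R{\left(L,s \right)} = -4$ ($R{\left(L,s \right)} = \left(-24\right) \frac{1}{6} = -4$)
$m{\left(a \right)} = a^{2} + 7 a$ ($m{\left(a \right)} = \left(a^{2} + 6 a\right) + a = a^{2} + 7 a$)
$\left(m{\left(-218 \right)} + y\right) - G{\left(R{\left(8,-4 \right)} \right)} = \left(- 218 \left(7 - 218\right) - 37125\right) - \left(146 - -4\right) = \left(\left(-218\right) \left(-211\right) - 37125\right) - \left(146 + 4\right) = \left(45998 - 37125\right) - 150 = 8873 - 150 = 8723$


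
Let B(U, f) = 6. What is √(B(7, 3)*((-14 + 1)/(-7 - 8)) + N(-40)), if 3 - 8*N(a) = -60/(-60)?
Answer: √545/10 ≈ 2.3345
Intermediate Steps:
N(a) = ¼ (N(a) = 3/8 - (-15)/(2*(-60)) = 3/8 - (-15)*(-1)/(2*60) = 3/8 - ⅛*1 = 3/8 - ⅛ = ¼)
√(B(7, 3)*((-14 + 1)/(-7 - 8)) + N(-40)) = √(6*((-14 + 1)/(-7 - 8)) + ¼) = √(6*(-13/(-15)) + ¼) = √(6*(-13*(-1/15)) + ¼) = √(6*(13/15) + ¼) = √(26/5 + ¼) = √(109/20) = √545/10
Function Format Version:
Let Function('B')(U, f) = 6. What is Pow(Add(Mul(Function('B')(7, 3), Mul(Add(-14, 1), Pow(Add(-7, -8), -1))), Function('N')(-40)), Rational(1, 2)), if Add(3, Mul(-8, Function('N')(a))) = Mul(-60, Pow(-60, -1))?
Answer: Mul(Rational(1, 10), Pow(545, Rational(1, 2))) ≈ 2.3345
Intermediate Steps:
Function('N')(a) = Rational(1, 4) (Function('N')(a) = Add(Rational(3, 8), Mul(Rational(-1, 8), Mul(-60, Pow(-60, -1)))) = Add(Rational(3, 8), Mul(Rational(-1, 8), Mul(-60, Rational(-1, 60)))) = Add(Rational(3, 8), Mul(Rational(-1, 8), 1)) = Add(Rational(3, 8), Rational(-1, 8)) = Rational(1, 4))
Pow(Add(Mul(Function('B')(7, 3), Mul(Add(-14, 1), Pow(Add(-7, -8), -1))), Function('N')(-40)), Rational(1, 2)) = Pow(Add(Mul(6, Mul(Add(-14, 1), Pow(Add(-7, -8), -1))), Rational(1, 4)), Rational(1, 2)) = Pow(Add(Mul(6, Mul(-13, Pow(-15, -1))), Rational(1, 4)), Rational(1, 2)) = Pow(Add(Mul(6, Mul(-13, Rational(-1, 15))), Rational(1, 4)), Rational(1, 2)) = Pow(Add(Mul(6, Rational(13, 15)), Rational(1, 4)), Rational(1, 2)) = Pow(Add(Rational(26, 5), Rational(1, 4)), Rational(1, 2)) = Pow(Rational(109, 20), Rational(1, 2)) = Mul(Rational(1, 10), Pow(545, Rational(1, 2)))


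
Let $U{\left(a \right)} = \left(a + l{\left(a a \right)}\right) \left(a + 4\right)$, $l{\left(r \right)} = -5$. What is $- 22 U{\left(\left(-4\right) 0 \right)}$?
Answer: $440$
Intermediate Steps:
$U{\left(a \right)} = \left(-5 + a\right) \left(4 + a\right)$ ($U{\left(a \right)} = \left(a - 5\right) \left(a + 4\right) = \left(-5 + a\right) \left(4 + a\right)$)
$- 22 U{\left(\left(-4\right) 0 \right)} = - 22 \left(-20 + \left(\left(-4\right) 0\right)^{2} - \left(-4\right) 0\right) = - 22 \left(-20 + 0^{2} - 0\right) = - 22 \left(-20 + 0 + 0\right) = \left(-22\right) \left(-20\right) = 440$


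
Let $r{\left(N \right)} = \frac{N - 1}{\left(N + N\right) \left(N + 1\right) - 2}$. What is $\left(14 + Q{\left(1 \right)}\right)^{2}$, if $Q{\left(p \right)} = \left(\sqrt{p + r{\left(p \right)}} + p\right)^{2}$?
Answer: $324$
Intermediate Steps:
$r{\left(N \right)} = \frac{-1 + N}{-2 + 2 N \left(1 + N\right)}$ ($r{\left(N \right)} = \frac{-1 + N}{2 N \left(1 + N\right) - 2} = \frac{-1 + N}{-2 + 2 N \left(1 + N\right)}$)
$Q{\left(p \right)} = \left(p + \sqrt{p + \frac{-1 + p}{2 \left(-1 + p + p^{2}\right)}}\right)^{2}$ ($Q{\left(p \right)} = \left(\sqrt{p + \frac{-1 + p}{2 \left(-1 + p + p^{2}\right)}} + p\right)^{2} = \left(p + \sqrt{p + \frac{-1 + p}{2 \left(-1 + p + p^{2}\right)}}\right)^{2}$)
$\left(14 + Q{\left(1 \right)}\right)^{2} = \left(14 + \frac{\left(2 \cdot 1 + \sqrt{2} \sqrt{\frac{-1 + 1 + 2 \cdot 1 \left(-1 + 1 + 1^{2}\right)}{-1 + 1 + 1^{2}}}\right)^{2}}{4}\right)^{2} = \left(14 + \frac{\left(2 + \sqrt{2} \sqrt{\frac{-1 + 1 + 2 \cdot 1 \left(-1 + 1 + 1\right)}{-1 + 1 + 1}}\right)^{2}}{4}\right)^{2} = \left(14 + \frac{\left(2 + \sqrt{2} \sqrt{\frac{-1 + 1 + 2 \cdot 1 \cdot 1}{1}}\right)^{2}}{4}\right)^{2} = \left(14 + \frac{\left(2 + \sqrt{2} \sqrt{1 \left(-1 + 1 + 2\right)}\right)^{2}}{4}\right)^{2} = \left(14 + \frac{\left(2 + \sqrt{2} \sqrt{1 \cdot 2}\right)^{2}}{4}\right)^{2} = \left(14 + \frac{\left(2 + \sqrt{2} \sqrt{2}\right)^{2}}{4}\right)^{2} = \left(14 + \frac{\left(2 + 2\right)^{2}}{4}\right)^{2} = \left(14 + \frac{4^{2}}{4}\right)^{2} = \left(14 + \frac{1}{4} \cdot 16\right)^{2} = \left(14 + 4\right)^{2} = 18^{2} = 324$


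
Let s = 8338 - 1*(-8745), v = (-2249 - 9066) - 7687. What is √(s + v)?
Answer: I*√1919 ≈ 43.806*I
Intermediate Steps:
v = -19002 (v = -11315 - 7687 = -19002)
s = 17083 (s = 8338 + 8745 = 17083)
√(s + v) = √(17083 - 19002) = √(-1919) = I*√1919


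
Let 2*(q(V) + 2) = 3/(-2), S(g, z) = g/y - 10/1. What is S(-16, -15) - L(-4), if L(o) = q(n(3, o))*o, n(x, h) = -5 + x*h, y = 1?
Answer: -37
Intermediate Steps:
n(x, h) = -5 + h*x
S(g, z) = -10 + g (S(g, z) = g/1 - 10/1 = g*1 - 10*1 = g - 10 = -10 + g)
q(V) = -11/4 (q(V) = -2 + (3/(-2))/2 = -2 + (3*(-½))/2 = -2 + (½)*(-3/2) = -2 - ¾ = -11/4)
L(o) = -11*o/4
S(-16, -15) - L(-4) = (-10 - 16) - (-11)*(-4)/4 = -26 - 1*11 = -26 - 11 = -37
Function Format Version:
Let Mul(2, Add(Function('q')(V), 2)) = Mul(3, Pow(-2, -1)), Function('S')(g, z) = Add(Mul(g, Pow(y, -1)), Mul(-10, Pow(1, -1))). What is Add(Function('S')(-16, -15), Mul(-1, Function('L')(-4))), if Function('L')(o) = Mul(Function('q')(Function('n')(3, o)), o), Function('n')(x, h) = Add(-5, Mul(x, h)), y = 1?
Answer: -37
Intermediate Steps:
Function('n')(x, h) = Add(-5, Mul(h, x))
Function('S')(g, z) = Add(-10, g) (Function('S')(g, z) = Add(Mul(g, Pow(1, -1)), Mul(-10, Pow(1, -1))) = Add(Mul(g, 1), Mul(-10, 1)) = Add(g, -10) = Add(-10, g))
Function('q')(V) = Rational(-11, 4) (Function('q')(V) = Add(-2, Mul(Rational(1, 2), Mul(3, Pow(-2, -1)))) = Add(-2, Mul(Rational(1, 2), Mul(3, Rational(-1, 2)))) = Add(-2, Mul(Rational(1, 2), Rational(-3, 2))) = Add(-2, Rational(-3, 4)) = Rational(-11, 4))
Function('L')(o) = Mul(Rational(-11, 4), o)
Add(Function('S')(-16, -15), Mul(-1, Function('L')(-4))) = Add(Add(-10, -16), Mul(-1, Mul(Rational(-11, 4), -4))) = Add(-26, Mul(-1, 11)) = Add(-26, -11) = -37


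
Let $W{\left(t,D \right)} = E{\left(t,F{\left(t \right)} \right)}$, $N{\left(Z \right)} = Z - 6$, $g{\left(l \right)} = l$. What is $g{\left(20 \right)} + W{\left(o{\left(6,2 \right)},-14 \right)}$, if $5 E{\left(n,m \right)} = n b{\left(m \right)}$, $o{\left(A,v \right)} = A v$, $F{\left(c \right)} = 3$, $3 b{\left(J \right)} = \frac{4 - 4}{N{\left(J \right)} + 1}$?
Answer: $20$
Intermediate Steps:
$N{\left(Z \right)} = -6 + Z$ ($N{\left(Z \right)} = Z - 6 = -6 + Z$)
$b{\left(J \right)} = 0$ ($b{\left(J \right)} = \frac{\left(4 - 4\right) \frac{1}{\left(-6 + J\right) + 1}}{3} = \frac{0 \frac{1}{-5 + J}}{3} = \frac{1}{3} \cdot 0 = 0$)
$E{\left(n,m \right)} = 0$ ($E{\left(n,m \right)} = \frac{n 0}{5} = \frac{1}{5} \cdot 0 = 0$)
$W{\left(t,D \right)} = 0$
$g{\left(20 \right)} + W{\left(o{\left(6,2 \right)},-14 \right)} = 20 + 0 = 20$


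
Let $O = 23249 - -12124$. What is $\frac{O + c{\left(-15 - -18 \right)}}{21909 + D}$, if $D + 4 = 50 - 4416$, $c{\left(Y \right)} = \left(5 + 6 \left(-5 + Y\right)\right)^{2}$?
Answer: $\frac{35422}{17539} \approx 2.0196$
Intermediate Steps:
$c{\left(Y \right)} = \left(-25 + 6 Y\right)^{2}$ ($c{\left(Y \right)} = \left(5 + \left(-30 + 6 Y\right)\right)^{2} = \left(-25 + 6 Y\right)^{2}$)
$D = -4370$ ($D = -4 + \left(50 - 4416\right) = -4 - 4366 = -4370$)
$O = 35373$ ($O = 23249 + 12124 = 35373$)
$\frac{O + c{\left(-15 - -18 \right)}}{21909 + D} = \frac{35373 + \left(-25 + 6 \left(-15 - -18\right)\right)^{2}}{21909 - 4370} = \frac{35373 + \left(-25 + 6 \left(-15 + 18\right)\right)^{2}}{17539} = \left(35373 + \left(-25 + 6 \cdot 3\right)^{2}\right) \frac{1}{17539} = \left(35373 + \left(-25 + 18\right)^{2}\right) \frac{1}{17539} = \left(35373 + \left(-7\right)^{2}\right) \frac{1}{17539} = \left(35373 + 49\right) \frac{1}{17539} = 35422 \cdot \frac{1}{17539} = \frac{35422}{17539}$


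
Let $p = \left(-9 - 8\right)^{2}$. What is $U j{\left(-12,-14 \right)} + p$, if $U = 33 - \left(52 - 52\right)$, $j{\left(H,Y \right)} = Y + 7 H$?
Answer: $-2945$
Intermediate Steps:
$p = 289$ ($p = \left(-17\right)^{2} = 289$)
$U = 33$ ($U = 33 - \left(52 - 52\right) = 33 - 0 = 33 + 0 = 33$)
$U j{\left(-12,-14 \right)} + p = 33 \left(-14 + 7 \left(-12\right)\right) + 289 = 33 \left(-14 - 84\right) + 289 = 33 \left(-98\right) + 289 = -3234 + 289 = -2945$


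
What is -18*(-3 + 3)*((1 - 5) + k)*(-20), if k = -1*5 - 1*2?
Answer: 0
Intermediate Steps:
k = -7 (k = -5 - 2 = -7)
-18*(-3 + 3)*((1 - 5) + k)*(-20) = -18*(-3 + 3)*((1 - 5) - 7)*(-20) = -0*(-4 - 7)*(-20) = -0*(-11)*(-20) = -18*0*(-20) = 0*(-20) = 0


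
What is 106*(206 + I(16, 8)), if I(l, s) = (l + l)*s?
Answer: 48972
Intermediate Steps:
I(l, s) = 2*l*s (I(l, s) = (2*l)*s = 2*l*s)
106*(206 + I(16, 8)) = 106*(206 + 2*16*8) = 106*(206 + 256) = 106*462 = 48972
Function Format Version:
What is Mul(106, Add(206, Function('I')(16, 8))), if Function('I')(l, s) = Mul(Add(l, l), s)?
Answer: 48972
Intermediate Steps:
Function('I')(l, s) = Mul(2, l, s) (Function('I')(l, s) = Mul(Mul(2, l), s) = Mul(2, l, s))
Mul(106, Add(206, Function('I')(16, 8))) = Mul(106, Add(206, Mul(2, 16, 8))) = Mul(106, Add(206, 256)) = Mul(106, 462) = 48972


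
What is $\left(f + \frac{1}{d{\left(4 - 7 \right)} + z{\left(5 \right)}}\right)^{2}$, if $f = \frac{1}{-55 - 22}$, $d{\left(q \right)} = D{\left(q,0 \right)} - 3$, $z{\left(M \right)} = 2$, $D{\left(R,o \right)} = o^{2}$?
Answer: $\frac{6084}{5929} \approx 1.0261$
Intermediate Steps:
$d{\left(q \right)} = -3$ ($d{\left(q \right)} = 0^{2} - 3 = 0 - 3 = -3$)
$f = - \frac{1}{77}$ ($f = \frac{1}{-77} = - \frac{1}{77} \approx -0.012987$)
$\left(f + \frac{1}{d{\left(4 - 7 \right)} + z{\left(5 \right)}}\right)^{2} = \left(- \frac{1}{77} + \frac{1}{-3 + 2}\right)^{2} = \left(- \frac{1}{77} + \frac{1}{-1}\right)^{2} = \left(- \frac{1}{77} - 1\right)^{2} = \left(- \frac{78}{77}\right)^{2} = \frac{6084}{5929}$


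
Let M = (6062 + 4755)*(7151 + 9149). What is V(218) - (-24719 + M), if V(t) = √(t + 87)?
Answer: -176292381 + √305 ≈ -1.7629e+8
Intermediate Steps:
M = 176317100 (M = 10817*16300 = 176317100)
V(t) = √(87 + t)
V(218) - (-24719 + M) = √(87 + 218) - (-24719 + 176317100) = √305 - 1*176292381 = √305 - 176292381 = -176292381 + √305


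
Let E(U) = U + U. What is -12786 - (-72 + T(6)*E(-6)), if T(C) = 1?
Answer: -12702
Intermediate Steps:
E(U) = 2*U
-12786 - (-72 + T(6)*E(-6)) = -12786 - (-72 + 1*(2*(-6))) = -12786 - (-72 + 1*(-12)) = -12786 - (-72 - 12) = -12786 - 1*(-84) = -12786 + 84 = -12702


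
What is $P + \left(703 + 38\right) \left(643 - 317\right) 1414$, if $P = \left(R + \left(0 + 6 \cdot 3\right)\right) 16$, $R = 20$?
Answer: $341574932$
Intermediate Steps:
$P = 608$ ($P = \left(20 + \left(0 + 6 \cdot 3\right)\right) 16 = \left(20 + \left(0 + 18\right)\right) 16 = \left(20 + 18\right) 16 = 38 \cdot 16 = 608$)
$P + \left(703 + 38\right) \left(643 - 317\right) 1414 = 608 + \left(703 + 38\right) \left(643 - 317\right) 1414 = 608 + 741 \cdot 326 \cdot 1414 = 608 + 241566 \cdot 1414 = 608 + 341574324 = 341574932$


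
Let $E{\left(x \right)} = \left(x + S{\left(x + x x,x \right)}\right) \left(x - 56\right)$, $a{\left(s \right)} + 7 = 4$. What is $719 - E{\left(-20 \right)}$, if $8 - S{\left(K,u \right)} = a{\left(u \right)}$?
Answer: $35$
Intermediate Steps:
$a{\left(s \right)} = -3$ ($a{\left(s \right)} = -7 + 4 = -3$)
$S{\left(K,u \right)} = 11$ ($S{\left(K,u \right)} = 8 - -3 = 8 + 3 = 11$)
$E{\left(x \right)} = \left(-56 + x\right) \left(11 + x\right)$ ($E{\left(x \right)} = \left(x + 11\right) \left(x - 56\right) = \left(11 + x\right) \left(-56 + x\right) = \left(-56 + x\right) \left(11 + x\right)$)
$719 - E{\left(-20 \right)} = 719 - \left(-616 + \left(-20\right)^{2} - -900\right) = 719 - \left(-616 + 400 + 900\right) = 719 - 684 = 35$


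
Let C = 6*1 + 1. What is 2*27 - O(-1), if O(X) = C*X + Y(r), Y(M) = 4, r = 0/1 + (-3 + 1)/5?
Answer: 57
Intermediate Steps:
r = -⅖ (r = 0*1 - 2*⅕ = 0 - ⅖ = -⅖ ≈ -0.40000)
C = 7 (C = 6 + 1 = 7)
O(X) = 4 + 7*X (O(X) = 7*X + 4 = 4 + 7*X)
2*27 - O(-1) = 2*27 - (4 + 7*(-1)) = 54 - (4 - 7) = 54 - 1*(-3) = 54 + 3 = 57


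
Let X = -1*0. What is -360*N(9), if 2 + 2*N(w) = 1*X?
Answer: 360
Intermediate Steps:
X = 0
N(w) = -1 (N(w) = -1 + (1*0)/2 = -1 + (1/2)*0 = -1 + 0 = -1)
-360*N(9) = -360*(-1) = 360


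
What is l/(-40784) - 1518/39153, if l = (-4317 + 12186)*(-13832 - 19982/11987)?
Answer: 8514807862803053/3190172136104 ≈ 2669.1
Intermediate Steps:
l = -1304870362254/11987 (l = 7869*(-13832 - 19982*1/11987) = 7869*(-13832 - 19982/11987) = 7869*(-165824166/11987) = -1304870362254/11987 ≈ -1.0886e+8)
l/(-40784) - 1518/39153 = -1304870362254/11987/(-40784) - 1518/39153 = -1304870362254/11987*(-1/40784) - 1518*1/39153 = 652435181127/244438904 - 506/13051 = 8514807862803053/3190172136104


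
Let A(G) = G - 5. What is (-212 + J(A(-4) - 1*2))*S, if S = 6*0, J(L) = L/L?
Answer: 0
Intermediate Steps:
A(G) = -5 + G
J(L) = 1
S = 0
(-212 + J(A(-4) - 1*2))*S = (-212 + 1)*0 = -211*0 = 0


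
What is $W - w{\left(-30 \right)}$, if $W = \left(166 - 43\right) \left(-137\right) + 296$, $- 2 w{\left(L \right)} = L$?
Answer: $-16570$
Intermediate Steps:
$w{\left(L \right)} = - \frac{L}{2}$
$W = -16555$ ($W = 123 \left(-137\right) + 296 = -16851 + 296 = -16555$)
$W - w{\left(-30 \right)} = -16555 - \left(- \frac{1}{2}\right) \left(-30\right) = -16555 - 15 = -16570$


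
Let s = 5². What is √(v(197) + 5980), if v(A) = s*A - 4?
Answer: √10901 ≈ 104.41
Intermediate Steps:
s = 25
v(A) = -4 + 25*A (v(A) = 25*A - 4 = -4 + 25*A)
√(v(197) + 5980) = √((-4 + 25*197) + 5980) = √((-4 + 4925) + 5980) = √(4921 + 5980) = √10901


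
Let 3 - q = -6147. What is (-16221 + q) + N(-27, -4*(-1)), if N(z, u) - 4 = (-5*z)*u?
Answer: -9527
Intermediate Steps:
q = 6150 (q = 3 - 1*(-6147) = 3 + 6147 = 6150)
N(z, u) = 4 - 5*u*z (N(z, u) = 4 + (-5*z)*u = 4 - 5*u*z)
(-16221 + q) + N(-27, -4*(-1)) = (-16221 + 6150) + (4 - 5*(-4*(-1))*(-27)) = -10071 + (4 - 5*4*(-27)) = -10071 + (4 + 540) = -10071 + 544 = -9527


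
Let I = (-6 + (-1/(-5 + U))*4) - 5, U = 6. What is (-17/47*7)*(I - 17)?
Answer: 3808/47 ≈ 81.021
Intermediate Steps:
I = -15 (I = (-6 + (-1/(-5 + 6))*4) - 5 = (-6 + (-1/1)*4) - 5 = (-6 + (1*(-1))*4) - 5 = (-6 - 1*4) - 5 = (-6 - 4) - 5 = -10 - 5 = -15)
(-17/47*7)*(I - 17) = (-17/47*7)*(-15 - 17) = (-17*1/47*7)*(-32) = -17/47*7*(-32) = -119/47*(-32) = 3808/47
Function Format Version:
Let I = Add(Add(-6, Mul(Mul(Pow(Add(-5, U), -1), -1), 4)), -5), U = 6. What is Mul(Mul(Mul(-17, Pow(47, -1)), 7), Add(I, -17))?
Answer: Rational(3808, 47) ≈ 81.021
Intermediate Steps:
I = -15 (I = Add(Add(-6, Mul(Mul(Pow(Add(-5, 6), -1), -1), 4)), -5) = Add(Add(-6, Mul(Mul(Pow(1, -1), -1), 4)), -5) = Add(Add(-6, Mul(Mul(1, -1), 4)), -5) = Add(Add(-6, Mul(-1, 4)), -5) = Add(Add(-6, -4), -5) = Add(-10, -5) = -15)
Mul(Mul(Mul(-17, Pow(47, -1)), 7), Add(I, -17)) = Mul(Mul(Mul(-17, Pow(47, -1)), 7), Add(-15, -17)) = Mul(Mul(Mul(-17, Rational(1, 47)), 7), -32) = Mul(Mul(Rational(-17, 47), 7), -32) = Mul(Rational(-119, 47), -32) = Rational(3808, 47)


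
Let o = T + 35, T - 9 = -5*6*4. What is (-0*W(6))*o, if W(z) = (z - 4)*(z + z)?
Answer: 0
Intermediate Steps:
W(z) = 2*z*(-4 + z) (W(z) = (-4 + z)*(2*z) = 2*z*(-4 + z))
T = -111 (T = 9 - 5*6*4 = 9 - 30*4 = 9 - 120 = -111)
o = -76 (o = -111 + 35 = -76)
(-0*W(6))*o = -0*2*6*(-4 + 6)*(-76) = -0*2*6*2*(-76) = -0*24*(-76) = -3*0*(-76) = 0*(-76) = 0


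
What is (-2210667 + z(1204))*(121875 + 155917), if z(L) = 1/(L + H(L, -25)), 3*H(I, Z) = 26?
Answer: -1117058099196528/1819 ≈ -6.1411e+11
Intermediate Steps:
H(I, Z) = 26/3 (H(I, Z) = (1/3)*26 = 26/3)
z(L) = 1/(26/3 + L) (z(L) = 1/(L + 26/3) = 1/(26/3 + L))
(-2210667 + z(1204))*(121875 + 155917) = (-2210667 + 3/(26 + 3*1204))*(121875 + 155917) = (-2210667 + 3/(26 + 3612))*277792 = (-2210667 + 3/3638)*277792 = -8042406543/3638*277792 = -1117058099196528/1819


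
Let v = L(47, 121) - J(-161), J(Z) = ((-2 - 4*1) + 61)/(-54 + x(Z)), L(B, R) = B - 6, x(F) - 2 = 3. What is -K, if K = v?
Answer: -2064/49 ≈ -42.122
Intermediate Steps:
x(F) = 5 (x(F) = 2 + 3 = 5)
L(B, R) = -6 + B
J(Z) = -55/49 (J(Z) = ((-2 - 4*1) + 61)/(-54 + 5) = ((-2 - 4) + 61)/(-49) = (-6 + 61)*(-1/49) = 55*(-1/49) = -55/49)
v = 2064/49 (v = (-6 + 47) - 1*(-55/49) = 41 + 55/49 = 2064/49 ≈ 42.122)
K = 2064/49 ≈ 42.122
-K = -1*2064/49 = -2064/49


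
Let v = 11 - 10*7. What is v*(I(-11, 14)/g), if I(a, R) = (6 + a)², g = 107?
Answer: -1475/107 ≈ -13.785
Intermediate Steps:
v = -59 (v = 11 - 70 = -59)
v*(I(-11, 14)/g) = -59*(6 - 11)²/107 = -59*(-5)²/107 = -1475/107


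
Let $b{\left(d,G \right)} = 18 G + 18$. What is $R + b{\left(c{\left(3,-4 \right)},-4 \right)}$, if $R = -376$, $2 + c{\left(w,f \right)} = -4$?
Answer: $-430$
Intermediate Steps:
$c{\left(w,f \right)} = -6$ ($c{\left(w,f \right)} = -2 - 4 = -6$)
$b{\left(d,G \right)} = 18 + 18 G$
$R + b{\left(c{\left(3,-4 \right)},-4 \right)} = -376 + \left(18 + 18 \left(-4\right)\right) = -376 + \left(18 - 72\right) = -376 - 54 = -430$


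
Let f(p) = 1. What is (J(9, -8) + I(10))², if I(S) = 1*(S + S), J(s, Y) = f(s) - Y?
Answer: 841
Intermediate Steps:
J(s, Y) = 1 - Y
I(S) = 2*S (I(S) = 1*(2*S) = 2*S)
(J(9, -8) + I(10))² = ((1 - 1*(-8)) + 2*10)² = ((1 + 8) + 20)² = (9 + 20)² = 29² = 841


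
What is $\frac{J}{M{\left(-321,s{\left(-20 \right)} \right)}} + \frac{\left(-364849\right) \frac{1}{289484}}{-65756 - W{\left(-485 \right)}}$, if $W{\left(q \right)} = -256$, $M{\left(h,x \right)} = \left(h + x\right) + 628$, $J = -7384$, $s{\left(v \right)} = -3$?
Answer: $- \frac{460557252151}{18961202000} \approx -24.289$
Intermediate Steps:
$M{\left(h,x \right)} = 628 + h + x$
$\frac{J}{M{\left(-321,s{\left(-20 \right)} \right)}} + \frac{\left(-364849\right) \frac{1}{289484}}{-65756 - W{\left(-485 \right)}} = - \frac{7384}{628 - 321 - 3} + \frac{\left(-364849\right) \frac{1}{289484}}{-65756 - -256} = - \frac{7384}{304} + \frac{\left(-364849\right) \frac{1}{289484}}{-65756 + 256} = \left(-7384\right) \frac{1}{304} - \frac{364849}{289484 \left(-65500\right)} = - \frac{923}{38} - - \frac{364849}{18961202000} = - \frac{923}{38} + \frac{364849}{18961202000} = - \frac{460557252151}{18961202000}$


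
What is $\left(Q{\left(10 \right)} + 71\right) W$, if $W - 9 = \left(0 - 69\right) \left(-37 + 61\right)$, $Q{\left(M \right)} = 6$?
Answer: $-126819$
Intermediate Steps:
$W = -1647$ ($W = 9 + \left(0 - 69\right) \left(-37 + 61\right) = 9 - 1656 = -1647$)
$\left(Q{\left(10 \right)} + 71\right) W = \left(6 + 71\right) \left(-1647\right) = 77 \left(-1647\right) = -126819$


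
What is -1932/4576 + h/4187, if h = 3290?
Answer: 1741439/4789928 ≈ 0.36356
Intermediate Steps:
-1932/4576 + h/4187 = -1932/4576 + 3290/4187 = -1932*1/4576 + 3290*(1/4187) = -483/1144 + 3290/4187 = 1741439/4789928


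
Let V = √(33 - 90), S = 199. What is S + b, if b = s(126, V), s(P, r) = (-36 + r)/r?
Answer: 200 + 12*I*√57/19 ≈ 200.0 + 4.7683*I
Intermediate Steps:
V = I*√57 (V = √(-57) = I*√57 ≈ 7.5498*I)
s(P, r) = (-36 + r)/r
b = -I*√57*(-36 + I*√57)/57 (b = (-36 + I*√57)/((I*√57)) = (-I*√57/57)*(-36 + I*√57) = -I*√57*(-36 + I*√57)/57 ≈ 1.0 + 4.7683*I)
S + b = 199 + (1 + 12*I*√57/19) = 200 + 12*I*√57/19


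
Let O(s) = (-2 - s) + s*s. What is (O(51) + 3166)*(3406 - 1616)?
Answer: 10228060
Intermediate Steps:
O(s) = -2 + s**2 - s (O(s) = (-2 - s) + s**2 = -2 + s**2 - s)
(O(51) + 3166)*(3406 - 1616) = ((-2 + 51**2 - 1*51) + 3166)*(3406 - 1616) = ((-2 + 2601 - 51) + 3166)*1790 = (2548 + 3166)*1790 = 5714*1790 = 10228060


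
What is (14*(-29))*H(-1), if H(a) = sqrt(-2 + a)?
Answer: -406*I*sqrt(3) ≈ -703.21*I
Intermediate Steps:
(14*(-29))*H(-1) = (14*(-29))*sqrt(-2 - 1) = -406*I*sqrt(3)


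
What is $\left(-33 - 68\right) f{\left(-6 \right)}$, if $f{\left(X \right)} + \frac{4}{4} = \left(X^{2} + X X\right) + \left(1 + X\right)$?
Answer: $-6666$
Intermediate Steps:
$f{\left(X \right)} = X + 2 X^{2}$ ($f{\left(X \right)} = -1 + \left(\left(X^{2} + X X\right) + \left(1 + X\right)\right) = -1 + \left(\left(X^{2} + X^{2}\right) + \left(1 + X\right)\right) = -1 + \left(2 X^{2} + \left(1 + X\right)\right) = -1 + \left(1 + X + 2 X^{2}\right) = X + 2 X^{2}$)
$\left(-33 - 68\right) f{\left(-6 \right)} = \left(-33 - 68\right) \left(- 6 \left(1 + 2 \left(-6\right)\right)\right) = - 101 \left(- 6 \left(1 - 12\right)\right) = - 101 \left(\left(-6\right) \left(-11\right)\right) = \left(-101\right) 66 = -6666$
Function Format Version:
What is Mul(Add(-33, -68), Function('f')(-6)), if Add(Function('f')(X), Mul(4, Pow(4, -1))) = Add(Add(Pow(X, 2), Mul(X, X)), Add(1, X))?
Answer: -6666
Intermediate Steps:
Function('f')(X) = Add(X, Mul(2, Pow(X, 2))) (Function('f')(X) = Add(-1, Add(Add(Pow(X, 2), Mul(X, X)), Add(1, X))) = Add(-1, Add(Add(Pow(X, 2), Pow(X, 2)), Add(1, X))) = Add(-1, Add(Mul(2, Pow(X, 2)), Add(1, X))) = Add(-1, Add(1, X, Mul(2, Pow(X, 2)))) = Add(X, Mul(2, Pow(X, 2))))
Mul(Add(-33, -68), Function('f')(-6)) = Mul(Add(-33, -68), Mul(-6, Add(1, Mul(2, -6)))) = Mul(-101, Mul(-6, Add(1, -12))) = Mul(-101, Mul(-6, -11)) = Mul(-101, 66) = -6666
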